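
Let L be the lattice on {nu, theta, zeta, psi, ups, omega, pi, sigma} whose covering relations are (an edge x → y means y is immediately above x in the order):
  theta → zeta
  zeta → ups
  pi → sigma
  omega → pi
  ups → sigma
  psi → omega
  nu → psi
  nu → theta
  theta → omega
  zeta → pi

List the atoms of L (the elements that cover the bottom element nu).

The atoms are exactly the elements that cover nu: psi, theta.

psi, theta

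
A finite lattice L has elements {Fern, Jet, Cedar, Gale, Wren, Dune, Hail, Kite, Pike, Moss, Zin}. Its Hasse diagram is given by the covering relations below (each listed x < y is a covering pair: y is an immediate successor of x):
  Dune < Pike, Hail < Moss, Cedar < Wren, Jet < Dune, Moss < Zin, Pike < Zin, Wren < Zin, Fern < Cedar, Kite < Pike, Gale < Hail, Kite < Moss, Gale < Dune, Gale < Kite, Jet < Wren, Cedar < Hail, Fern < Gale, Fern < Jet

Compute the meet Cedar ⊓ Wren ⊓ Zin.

Cedar

Common lower bounds of {Cedar, Wren, Zin}: Cedar, Fern.
The greatest among these is Cedar.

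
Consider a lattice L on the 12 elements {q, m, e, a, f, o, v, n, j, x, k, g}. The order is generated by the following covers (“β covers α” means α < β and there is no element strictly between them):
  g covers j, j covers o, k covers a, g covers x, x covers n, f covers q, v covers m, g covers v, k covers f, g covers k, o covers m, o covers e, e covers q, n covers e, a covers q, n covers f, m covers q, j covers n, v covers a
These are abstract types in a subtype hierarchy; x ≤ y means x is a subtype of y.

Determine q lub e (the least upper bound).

Common upper bounds of {q, e}: e, g, j, n, o, x.
The least among these is e.

e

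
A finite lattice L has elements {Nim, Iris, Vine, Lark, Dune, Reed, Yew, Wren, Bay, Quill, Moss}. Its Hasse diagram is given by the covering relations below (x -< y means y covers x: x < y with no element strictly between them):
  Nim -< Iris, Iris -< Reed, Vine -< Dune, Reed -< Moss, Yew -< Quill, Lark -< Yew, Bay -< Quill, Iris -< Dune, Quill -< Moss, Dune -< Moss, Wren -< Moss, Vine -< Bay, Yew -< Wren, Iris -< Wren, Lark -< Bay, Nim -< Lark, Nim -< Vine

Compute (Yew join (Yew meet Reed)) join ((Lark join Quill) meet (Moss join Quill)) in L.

Yew ∧ Reed = Nim
Yew ∨ Nim = Yew
Lark ∨ Quill = Quill
Moss ∨ Quill = Moss
Quill ∧ Moss = Quill
Yew ∨ Quill = Quill

Quill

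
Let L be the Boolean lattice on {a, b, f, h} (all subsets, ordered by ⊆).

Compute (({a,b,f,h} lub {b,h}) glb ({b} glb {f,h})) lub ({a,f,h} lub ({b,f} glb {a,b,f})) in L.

{a,b,f,h} ∨ {b,h} = {a,b,f,h}
{b} ∧ {f,h} = ∅
{a,b,f,h} ∧ ∅ = ∅
{b,f} ∧ {a,b,f} = {b,f}
{a,f,h} ∨ {b,f} = {a,b,f,h}
∅ ∨ {a,b,f,h} = {a,b,f,h}

{a,b,f,h}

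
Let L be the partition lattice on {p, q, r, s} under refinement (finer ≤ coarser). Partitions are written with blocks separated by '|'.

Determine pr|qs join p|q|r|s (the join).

pr|qs

Common upper bounds of {pr|qs, p|q|r|s}: pqrs, pr|qs.
The least among these is pr|qs.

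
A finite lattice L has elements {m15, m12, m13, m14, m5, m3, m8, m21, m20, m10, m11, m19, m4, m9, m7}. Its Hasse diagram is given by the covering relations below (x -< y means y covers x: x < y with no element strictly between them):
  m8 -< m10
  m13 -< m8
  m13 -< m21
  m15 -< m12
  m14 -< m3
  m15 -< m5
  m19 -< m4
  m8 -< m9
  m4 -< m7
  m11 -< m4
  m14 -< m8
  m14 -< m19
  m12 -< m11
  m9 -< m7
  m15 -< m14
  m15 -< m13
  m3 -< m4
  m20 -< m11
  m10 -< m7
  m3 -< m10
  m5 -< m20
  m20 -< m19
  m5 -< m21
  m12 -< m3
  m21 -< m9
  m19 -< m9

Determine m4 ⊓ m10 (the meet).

m3

Common lower bounds of {m4, m10}: m12, m14, m15, m3.
The greatest among these is m3.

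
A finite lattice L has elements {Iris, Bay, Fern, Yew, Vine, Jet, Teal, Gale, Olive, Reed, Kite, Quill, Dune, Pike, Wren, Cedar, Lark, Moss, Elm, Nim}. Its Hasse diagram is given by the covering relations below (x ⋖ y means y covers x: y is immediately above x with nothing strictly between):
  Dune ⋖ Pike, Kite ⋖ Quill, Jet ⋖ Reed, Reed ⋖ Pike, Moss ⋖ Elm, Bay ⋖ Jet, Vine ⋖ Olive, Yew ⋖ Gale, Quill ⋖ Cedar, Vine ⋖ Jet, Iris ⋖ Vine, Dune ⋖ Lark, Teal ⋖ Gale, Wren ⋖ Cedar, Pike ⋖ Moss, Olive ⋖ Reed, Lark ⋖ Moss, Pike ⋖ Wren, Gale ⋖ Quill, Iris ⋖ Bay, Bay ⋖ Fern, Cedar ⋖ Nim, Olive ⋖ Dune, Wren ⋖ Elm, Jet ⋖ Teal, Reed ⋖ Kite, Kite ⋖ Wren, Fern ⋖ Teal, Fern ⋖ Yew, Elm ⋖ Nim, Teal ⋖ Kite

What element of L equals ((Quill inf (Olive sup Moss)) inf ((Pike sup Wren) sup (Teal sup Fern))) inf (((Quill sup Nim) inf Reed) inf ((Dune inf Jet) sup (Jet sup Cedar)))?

Reed

Olive ∨ Moss = Moss
Quill ∧ Moss = Reed
Pike ∨ Wren = Wren
Teal ∨ Fern = Teal
Wren ∨ Teal = Wren
Reed ∧ Wren = Reed
Quill ∨ Nim = Nim
Nim ∧ Reed = Reed
Dune ∧ Jet = Vine
Jet ∨ Cedar = Cedar
Vine ∨ Cedar = Cedar
Reed ∧ Cedar = Reed
Reed ∧ Reed = Reed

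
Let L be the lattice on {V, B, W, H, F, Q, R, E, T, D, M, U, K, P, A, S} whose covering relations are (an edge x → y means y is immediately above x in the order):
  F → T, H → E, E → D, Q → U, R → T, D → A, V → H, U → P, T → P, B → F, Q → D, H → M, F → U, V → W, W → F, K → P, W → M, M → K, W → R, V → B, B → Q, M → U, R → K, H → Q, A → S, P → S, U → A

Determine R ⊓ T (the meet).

Common lower bounds of {R, T}: R, V, W.
The greatest among these is R.

R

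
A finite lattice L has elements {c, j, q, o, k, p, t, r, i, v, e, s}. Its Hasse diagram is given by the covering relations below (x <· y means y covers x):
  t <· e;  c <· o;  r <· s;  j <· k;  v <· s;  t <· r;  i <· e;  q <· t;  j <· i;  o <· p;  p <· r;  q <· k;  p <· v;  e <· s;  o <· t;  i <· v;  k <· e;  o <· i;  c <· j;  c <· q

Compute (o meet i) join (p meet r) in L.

p

o ∧ i = o
p ∧ r = p
o ∨ p = p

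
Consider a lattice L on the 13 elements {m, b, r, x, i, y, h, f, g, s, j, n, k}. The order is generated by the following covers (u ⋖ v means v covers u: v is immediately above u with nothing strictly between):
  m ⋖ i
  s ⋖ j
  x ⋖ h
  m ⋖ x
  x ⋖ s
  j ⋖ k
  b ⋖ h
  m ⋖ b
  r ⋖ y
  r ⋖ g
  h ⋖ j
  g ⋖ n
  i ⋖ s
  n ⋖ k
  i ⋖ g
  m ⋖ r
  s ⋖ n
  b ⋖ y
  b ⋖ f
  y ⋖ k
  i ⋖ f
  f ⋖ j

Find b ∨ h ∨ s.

j

Common upper bounds of {b, h, s}: j, k.
The least among these is j.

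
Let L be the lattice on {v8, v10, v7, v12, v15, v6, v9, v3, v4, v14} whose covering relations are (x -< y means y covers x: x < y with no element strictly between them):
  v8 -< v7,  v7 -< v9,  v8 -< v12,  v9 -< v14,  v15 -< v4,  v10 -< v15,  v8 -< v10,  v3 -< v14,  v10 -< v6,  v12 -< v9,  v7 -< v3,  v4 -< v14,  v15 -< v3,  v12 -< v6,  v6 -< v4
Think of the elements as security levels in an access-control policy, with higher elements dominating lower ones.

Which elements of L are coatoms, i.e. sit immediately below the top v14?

v3, v4, v9

The coatoms are exactly the elements covered by v14: v3, v4, v9.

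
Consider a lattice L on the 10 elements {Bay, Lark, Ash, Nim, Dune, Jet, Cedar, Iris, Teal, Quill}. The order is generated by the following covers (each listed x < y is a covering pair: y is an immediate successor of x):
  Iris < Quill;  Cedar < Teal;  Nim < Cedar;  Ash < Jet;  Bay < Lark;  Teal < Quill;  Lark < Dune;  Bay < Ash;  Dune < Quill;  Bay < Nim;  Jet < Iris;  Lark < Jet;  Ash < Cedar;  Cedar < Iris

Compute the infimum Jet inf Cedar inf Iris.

Ash

Common lower bounds of {Jet, Cedar, Iris}: Ash, Bay.
The greatest among these is Ash.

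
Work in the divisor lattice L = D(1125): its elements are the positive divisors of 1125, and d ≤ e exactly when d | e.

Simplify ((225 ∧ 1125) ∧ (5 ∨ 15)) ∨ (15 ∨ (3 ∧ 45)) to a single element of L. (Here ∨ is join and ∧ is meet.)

225 ∧ 1125 = 225
5 ∨ 15 = 15
225 ∧ 15 = 15
3 ∧ 45 = 3
15 ∨ 3 = 15
15 ∨ 15 = 15

15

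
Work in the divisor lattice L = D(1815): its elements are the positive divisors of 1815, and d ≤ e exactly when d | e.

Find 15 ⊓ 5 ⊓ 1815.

5

Common lower bounds of {15, 5, 1815}: 1, 5.
The greatest among these is 5.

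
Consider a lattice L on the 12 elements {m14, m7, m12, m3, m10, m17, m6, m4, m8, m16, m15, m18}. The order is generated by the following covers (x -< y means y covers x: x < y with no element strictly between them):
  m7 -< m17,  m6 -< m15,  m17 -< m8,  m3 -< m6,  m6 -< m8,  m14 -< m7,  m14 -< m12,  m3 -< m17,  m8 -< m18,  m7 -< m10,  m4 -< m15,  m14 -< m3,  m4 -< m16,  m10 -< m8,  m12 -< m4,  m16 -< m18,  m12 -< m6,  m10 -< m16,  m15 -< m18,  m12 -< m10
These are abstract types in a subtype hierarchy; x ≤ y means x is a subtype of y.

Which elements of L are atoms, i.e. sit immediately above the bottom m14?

m12, m3, m7

The atoms are exactly the elements that cover m14: m12, m3, m7.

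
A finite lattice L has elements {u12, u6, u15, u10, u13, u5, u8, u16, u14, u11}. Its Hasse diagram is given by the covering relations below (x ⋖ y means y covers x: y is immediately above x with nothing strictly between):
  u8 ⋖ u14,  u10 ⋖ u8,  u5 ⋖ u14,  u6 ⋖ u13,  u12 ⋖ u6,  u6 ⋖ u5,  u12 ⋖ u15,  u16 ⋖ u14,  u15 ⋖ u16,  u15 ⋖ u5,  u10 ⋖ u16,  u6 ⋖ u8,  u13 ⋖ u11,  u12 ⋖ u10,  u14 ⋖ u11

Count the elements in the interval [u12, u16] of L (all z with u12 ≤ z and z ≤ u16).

4

The interval [u12, u16] = {u10, u12, u15, u16}, which has 4 elements.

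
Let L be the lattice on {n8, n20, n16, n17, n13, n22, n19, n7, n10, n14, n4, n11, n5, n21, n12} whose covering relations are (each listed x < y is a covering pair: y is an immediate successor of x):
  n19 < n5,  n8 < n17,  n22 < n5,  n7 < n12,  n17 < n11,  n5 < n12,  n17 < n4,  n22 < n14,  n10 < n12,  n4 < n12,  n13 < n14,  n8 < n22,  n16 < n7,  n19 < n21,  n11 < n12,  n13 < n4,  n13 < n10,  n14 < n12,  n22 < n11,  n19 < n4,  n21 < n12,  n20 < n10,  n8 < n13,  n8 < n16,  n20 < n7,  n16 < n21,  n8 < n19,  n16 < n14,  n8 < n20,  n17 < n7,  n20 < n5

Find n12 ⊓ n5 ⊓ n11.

n22

Common lower bounds of {n12, n5, n11}: n22, n8.
The greatest among these is n22.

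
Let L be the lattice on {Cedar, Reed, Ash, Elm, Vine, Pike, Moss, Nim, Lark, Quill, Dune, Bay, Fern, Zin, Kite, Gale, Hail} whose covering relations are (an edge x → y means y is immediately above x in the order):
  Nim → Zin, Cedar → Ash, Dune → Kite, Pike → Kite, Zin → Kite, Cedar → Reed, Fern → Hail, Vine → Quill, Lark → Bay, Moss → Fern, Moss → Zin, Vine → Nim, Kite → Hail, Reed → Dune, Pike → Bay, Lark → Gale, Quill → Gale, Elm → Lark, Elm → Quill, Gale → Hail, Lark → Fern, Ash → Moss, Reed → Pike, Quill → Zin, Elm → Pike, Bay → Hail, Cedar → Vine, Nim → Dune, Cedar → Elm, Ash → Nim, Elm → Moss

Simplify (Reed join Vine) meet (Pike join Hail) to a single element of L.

Dune

Reed ∨ Vine = Dune
Pike ∨ Hail = Hail
Dune ∧ Hail = Dune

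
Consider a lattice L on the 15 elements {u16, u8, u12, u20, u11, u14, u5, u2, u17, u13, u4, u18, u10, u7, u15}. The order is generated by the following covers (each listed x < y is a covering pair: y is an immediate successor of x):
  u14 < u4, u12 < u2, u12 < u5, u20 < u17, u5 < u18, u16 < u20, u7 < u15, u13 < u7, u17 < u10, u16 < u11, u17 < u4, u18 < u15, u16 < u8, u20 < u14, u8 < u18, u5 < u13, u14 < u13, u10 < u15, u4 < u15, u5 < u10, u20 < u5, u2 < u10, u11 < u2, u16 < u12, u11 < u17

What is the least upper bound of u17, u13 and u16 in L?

Common upper bounds of {u17, u13, u16}: u15.
The least among these is u15.

u15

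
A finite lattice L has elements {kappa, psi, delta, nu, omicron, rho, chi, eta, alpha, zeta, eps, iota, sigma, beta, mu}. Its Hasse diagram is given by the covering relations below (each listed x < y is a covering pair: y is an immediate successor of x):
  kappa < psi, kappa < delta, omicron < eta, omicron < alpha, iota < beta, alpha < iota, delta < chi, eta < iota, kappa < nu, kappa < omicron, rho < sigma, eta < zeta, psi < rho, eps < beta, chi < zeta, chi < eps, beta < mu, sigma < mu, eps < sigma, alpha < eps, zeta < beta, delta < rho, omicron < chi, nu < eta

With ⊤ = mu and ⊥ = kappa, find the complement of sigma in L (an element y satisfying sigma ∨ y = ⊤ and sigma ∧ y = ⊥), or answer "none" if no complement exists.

Need y with sigma ∨ y = mu and sigma ∧ y = kappa.
Checking each element gives: nu.

nu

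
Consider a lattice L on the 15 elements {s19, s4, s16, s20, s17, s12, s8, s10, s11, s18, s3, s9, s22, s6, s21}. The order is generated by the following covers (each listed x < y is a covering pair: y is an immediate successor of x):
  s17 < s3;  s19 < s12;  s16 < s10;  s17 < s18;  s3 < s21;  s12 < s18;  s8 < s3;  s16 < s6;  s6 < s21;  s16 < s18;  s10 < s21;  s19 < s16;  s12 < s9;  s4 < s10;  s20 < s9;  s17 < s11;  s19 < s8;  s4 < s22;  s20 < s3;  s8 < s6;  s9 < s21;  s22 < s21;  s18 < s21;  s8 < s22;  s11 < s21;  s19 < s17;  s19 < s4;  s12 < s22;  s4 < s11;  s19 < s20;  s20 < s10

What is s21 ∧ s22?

Common lower bounds of {s21, s22}: s12, s19, s22, s4, s8.
The greatest among these is s22.

s22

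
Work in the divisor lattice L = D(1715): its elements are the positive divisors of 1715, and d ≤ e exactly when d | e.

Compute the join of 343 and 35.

In the divisibility order, the join is the least common multiple: lcm(343, 35) = 1715.

1715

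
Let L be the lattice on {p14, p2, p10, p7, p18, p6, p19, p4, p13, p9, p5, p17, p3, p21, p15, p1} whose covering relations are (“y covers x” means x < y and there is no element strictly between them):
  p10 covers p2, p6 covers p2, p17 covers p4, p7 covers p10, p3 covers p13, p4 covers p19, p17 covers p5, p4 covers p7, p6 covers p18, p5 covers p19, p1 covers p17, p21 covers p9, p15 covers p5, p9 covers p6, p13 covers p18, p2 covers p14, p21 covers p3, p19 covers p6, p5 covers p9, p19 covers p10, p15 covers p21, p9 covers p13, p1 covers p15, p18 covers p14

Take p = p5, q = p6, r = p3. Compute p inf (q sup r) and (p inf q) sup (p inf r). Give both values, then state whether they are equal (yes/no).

q sup r = p21, so p inf (q sup r) = p5 inf p21 = p9.
p inf q = p6 and p inf r = p13, so (p inf q) sup (p inf r) = p6 sup p13 = p9.
Equal: yes.

p9; p9; yes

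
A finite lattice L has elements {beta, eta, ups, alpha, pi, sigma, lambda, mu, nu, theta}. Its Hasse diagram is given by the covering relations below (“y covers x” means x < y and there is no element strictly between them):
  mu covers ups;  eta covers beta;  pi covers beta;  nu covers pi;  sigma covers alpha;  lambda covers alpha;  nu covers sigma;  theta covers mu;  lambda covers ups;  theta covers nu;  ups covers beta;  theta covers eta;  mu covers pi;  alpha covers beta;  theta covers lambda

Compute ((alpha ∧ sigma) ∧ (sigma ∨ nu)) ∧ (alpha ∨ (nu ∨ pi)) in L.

alpha ∧ sigma = alpha
sigma ∨ nu = nu
alpha ∧ nu = alpha
nu ∨ pi = nu
alpha ∨ nu = nu
alpha ∧ nu = alpha

alpha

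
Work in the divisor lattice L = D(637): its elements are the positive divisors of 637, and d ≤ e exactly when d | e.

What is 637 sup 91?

637

In the divisibility order, the join is the least common multiple: lcm(637, 91) = 637.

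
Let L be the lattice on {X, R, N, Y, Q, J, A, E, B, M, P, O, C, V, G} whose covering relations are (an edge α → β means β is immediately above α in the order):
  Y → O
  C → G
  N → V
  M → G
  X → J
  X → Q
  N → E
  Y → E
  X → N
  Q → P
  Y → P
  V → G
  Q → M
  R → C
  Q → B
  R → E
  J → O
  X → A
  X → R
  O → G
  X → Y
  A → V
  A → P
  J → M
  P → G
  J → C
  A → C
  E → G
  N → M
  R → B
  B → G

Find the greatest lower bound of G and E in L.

Common lower bounds of {G, E}: E, N, R, X, Y.
The greatest among these is E.

E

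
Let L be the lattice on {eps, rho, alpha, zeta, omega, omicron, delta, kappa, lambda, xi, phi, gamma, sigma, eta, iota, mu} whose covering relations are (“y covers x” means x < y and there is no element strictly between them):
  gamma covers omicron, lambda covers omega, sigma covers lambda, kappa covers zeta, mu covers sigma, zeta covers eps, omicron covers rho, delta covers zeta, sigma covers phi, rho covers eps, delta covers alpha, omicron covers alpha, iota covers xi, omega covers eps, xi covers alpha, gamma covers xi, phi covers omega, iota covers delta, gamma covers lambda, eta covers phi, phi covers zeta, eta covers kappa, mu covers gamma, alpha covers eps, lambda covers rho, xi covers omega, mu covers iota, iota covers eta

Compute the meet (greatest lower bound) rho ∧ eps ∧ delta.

eps

Common lower bounds of {rho, eps, delta}: eps.
The greatest among these is eps.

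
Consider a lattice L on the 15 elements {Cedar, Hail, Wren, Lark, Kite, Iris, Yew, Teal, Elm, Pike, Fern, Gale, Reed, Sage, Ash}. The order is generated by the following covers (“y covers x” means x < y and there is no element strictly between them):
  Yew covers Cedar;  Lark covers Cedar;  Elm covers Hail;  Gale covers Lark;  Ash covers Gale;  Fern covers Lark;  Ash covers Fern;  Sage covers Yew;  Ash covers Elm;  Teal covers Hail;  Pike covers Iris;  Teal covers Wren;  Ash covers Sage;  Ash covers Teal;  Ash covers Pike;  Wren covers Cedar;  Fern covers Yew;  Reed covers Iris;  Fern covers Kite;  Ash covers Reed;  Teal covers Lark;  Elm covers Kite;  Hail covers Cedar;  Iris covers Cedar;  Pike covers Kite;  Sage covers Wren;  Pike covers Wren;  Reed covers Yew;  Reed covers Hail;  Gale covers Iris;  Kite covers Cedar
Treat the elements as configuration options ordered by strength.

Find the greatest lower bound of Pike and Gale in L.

Common lower bounds of {Pike, Gale}: Cedar, Iris.
The greatest among these is Iris.

Iris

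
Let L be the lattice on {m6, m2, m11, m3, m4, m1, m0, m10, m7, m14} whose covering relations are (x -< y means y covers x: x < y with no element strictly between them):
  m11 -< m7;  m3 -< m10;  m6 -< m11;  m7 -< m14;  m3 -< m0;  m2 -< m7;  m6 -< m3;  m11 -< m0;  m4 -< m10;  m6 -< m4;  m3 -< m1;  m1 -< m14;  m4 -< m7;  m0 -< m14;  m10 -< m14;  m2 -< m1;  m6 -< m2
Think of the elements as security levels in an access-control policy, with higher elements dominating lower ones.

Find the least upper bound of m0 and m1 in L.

m14

Common upper bounds of {m0, m1}: m14.
The least among these is m14.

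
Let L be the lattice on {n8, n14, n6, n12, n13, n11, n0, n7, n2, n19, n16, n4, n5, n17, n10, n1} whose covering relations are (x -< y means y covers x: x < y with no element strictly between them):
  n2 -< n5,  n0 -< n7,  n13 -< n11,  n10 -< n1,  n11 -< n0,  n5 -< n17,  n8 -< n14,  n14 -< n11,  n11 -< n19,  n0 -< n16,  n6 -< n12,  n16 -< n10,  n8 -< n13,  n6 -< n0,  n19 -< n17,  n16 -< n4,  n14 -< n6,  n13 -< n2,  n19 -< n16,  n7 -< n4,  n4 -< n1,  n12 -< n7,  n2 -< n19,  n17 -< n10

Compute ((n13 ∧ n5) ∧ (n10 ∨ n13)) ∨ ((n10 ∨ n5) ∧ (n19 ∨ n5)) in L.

n13 ∧ n5 = n13
n10 ∨ n13 = n10
n13 ∧ n10 = n13
n10 ∨ n5 = n10
n19 ∨ n5 = n17
n10 ∧ n17 = n17
n13 ∨ n17 = n17

n17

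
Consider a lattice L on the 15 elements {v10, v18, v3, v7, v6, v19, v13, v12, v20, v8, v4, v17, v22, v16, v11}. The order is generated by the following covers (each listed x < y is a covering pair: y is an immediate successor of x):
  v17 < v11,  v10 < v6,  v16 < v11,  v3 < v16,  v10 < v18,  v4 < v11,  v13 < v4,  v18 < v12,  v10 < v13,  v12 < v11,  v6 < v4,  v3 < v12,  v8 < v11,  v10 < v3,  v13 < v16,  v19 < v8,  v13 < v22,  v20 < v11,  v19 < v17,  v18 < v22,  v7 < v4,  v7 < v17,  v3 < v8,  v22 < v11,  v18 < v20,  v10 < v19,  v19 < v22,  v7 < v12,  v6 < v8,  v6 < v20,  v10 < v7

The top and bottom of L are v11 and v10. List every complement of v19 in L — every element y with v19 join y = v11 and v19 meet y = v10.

v12, v16, v20, v4

Need y with v19 ∨ y = v11 and v19 ∧ y = v10.
Checking each element gives: v12, v16, v20, v4.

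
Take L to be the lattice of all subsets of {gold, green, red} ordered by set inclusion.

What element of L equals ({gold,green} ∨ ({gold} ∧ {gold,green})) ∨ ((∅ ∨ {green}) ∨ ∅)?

{gold,green}

{gold} ∧ {gold,green} = {gold}
{gold,green} ∨ {gold} = {gold,green}
∅ ∨ {green} = {green}
{green} ∨ ∅ = {green}
{gold,green} ∨ {green} = {gold,green}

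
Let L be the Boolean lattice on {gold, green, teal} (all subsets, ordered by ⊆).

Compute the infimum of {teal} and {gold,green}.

Under ⊆, meet is intersection: {teal} ∩ {gold,green} = {}.

{}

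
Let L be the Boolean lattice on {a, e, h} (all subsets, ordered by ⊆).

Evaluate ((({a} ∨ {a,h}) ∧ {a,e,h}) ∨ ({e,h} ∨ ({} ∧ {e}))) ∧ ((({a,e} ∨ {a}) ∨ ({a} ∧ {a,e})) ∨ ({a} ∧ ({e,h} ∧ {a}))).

{a} ∨ {a,h} = {a,h}
{a,h} ∧ {a,e,h} = {a,h}
{} ∧ {e} = {}
{e,h} ∨ {} = {e,h}
{a,h} ∨ {e,h} = {a,e,h}
{a,e} ∨ {a} = {a,e}
{a} ∧ {a,e} = {a}
{a,e} ∨ {a} = {a,e}
{e,h} ∧ {a} = {}
{a} ∧ {} = {}
{a,e} ∨ {} = {a,e}
{a,e,h} ∧ {a,e} = {a,e}

{a,e}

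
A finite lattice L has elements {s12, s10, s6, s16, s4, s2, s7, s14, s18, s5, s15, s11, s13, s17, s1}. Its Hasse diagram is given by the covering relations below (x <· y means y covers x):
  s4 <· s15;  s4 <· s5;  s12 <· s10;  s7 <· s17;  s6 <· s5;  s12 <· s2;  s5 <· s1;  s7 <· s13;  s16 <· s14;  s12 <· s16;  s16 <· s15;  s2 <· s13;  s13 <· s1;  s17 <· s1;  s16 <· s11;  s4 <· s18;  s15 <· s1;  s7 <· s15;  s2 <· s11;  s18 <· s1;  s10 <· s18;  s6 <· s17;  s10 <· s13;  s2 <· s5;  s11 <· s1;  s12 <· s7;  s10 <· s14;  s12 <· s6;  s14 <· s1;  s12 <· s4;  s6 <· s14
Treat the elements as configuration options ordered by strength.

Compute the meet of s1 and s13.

Common lower bounds of {s1, s13}: s10, s12, s13, s2, s7.
The greatest among these is s13.

s13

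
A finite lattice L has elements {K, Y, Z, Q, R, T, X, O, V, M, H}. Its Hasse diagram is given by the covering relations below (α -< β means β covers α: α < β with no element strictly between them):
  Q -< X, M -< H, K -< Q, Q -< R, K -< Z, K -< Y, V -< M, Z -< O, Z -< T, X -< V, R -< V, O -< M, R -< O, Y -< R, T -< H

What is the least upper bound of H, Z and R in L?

Common upper bounds of {H, Z, R}: H.
The least among these is H.

H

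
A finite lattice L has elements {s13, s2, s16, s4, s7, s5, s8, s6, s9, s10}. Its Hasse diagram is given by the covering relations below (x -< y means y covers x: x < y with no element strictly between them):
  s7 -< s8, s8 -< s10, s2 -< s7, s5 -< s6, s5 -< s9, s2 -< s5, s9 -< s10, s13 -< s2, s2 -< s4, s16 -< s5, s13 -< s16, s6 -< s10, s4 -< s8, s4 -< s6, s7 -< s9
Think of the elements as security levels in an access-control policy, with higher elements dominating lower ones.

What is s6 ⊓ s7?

s2

Common lower bounds of {s6, s7}: s13, s2.
The greatest among these is s2.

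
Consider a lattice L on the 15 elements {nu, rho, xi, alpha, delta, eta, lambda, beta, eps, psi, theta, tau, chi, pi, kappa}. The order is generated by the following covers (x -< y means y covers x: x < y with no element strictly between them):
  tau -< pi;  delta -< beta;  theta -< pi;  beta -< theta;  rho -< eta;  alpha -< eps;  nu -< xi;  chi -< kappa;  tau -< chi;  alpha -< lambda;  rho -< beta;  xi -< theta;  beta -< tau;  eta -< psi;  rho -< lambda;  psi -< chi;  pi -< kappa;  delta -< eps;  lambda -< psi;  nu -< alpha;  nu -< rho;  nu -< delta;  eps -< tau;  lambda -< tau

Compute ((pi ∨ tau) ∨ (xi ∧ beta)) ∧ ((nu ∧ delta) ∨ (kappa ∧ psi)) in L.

pi ∨ tau = pi
xi ∧ beta = nu
pi ∨ nu = pi
nu ∧ delta = nu
kappa ∧ psi = psi
nu ∨ psi = psi
pi ∧ psi = lambda

lambda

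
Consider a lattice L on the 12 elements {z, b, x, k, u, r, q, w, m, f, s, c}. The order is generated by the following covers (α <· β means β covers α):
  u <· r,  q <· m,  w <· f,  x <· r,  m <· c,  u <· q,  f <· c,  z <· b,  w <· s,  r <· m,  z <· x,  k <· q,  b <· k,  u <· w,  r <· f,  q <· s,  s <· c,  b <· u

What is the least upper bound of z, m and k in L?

m

Common upper bounds of {z, m, k}: c, m.
The least among these is m.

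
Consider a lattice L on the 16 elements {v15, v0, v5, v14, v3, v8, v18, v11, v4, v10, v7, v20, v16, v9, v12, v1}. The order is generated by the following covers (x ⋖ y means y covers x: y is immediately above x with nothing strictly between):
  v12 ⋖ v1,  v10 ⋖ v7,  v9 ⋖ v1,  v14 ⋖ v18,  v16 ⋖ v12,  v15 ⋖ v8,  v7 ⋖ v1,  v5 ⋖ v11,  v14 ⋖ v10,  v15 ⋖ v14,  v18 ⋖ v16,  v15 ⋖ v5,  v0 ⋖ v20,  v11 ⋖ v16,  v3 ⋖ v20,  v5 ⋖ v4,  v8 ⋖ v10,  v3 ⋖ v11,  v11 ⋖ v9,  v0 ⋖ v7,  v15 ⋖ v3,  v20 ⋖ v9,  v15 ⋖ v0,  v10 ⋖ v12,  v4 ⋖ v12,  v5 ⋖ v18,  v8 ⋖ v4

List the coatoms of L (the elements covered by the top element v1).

v12, v7, v9

The coatoms are exactly the elements covered by v1: v12, v7, v9.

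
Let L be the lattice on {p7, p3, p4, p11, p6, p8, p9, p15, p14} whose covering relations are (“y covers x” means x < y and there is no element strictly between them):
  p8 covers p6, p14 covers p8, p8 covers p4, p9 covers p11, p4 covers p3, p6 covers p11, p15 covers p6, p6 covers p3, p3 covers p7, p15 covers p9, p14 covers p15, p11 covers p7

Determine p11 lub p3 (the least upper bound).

p6

Common upper bounds of {p11, p3}: p14, p15, p6, p8.
The least among these is p6.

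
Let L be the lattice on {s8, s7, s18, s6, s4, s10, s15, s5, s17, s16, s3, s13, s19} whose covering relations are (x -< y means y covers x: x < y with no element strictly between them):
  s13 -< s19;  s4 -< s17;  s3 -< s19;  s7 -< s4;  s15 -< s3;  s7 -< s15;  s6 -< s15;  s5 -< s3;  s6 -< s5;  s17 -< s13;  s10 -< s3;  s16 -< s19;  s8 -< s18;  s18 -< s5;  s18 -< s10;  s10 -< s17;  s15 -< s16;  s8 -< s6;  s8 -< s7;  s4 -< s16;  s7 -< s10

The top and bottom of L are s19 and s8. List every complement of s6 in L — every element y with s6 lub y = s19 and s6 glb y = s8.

Need y with s6 ∨ y = s19 and s6 ∧ y = s8.
Checking each element gives: s13, s17.

s13, s17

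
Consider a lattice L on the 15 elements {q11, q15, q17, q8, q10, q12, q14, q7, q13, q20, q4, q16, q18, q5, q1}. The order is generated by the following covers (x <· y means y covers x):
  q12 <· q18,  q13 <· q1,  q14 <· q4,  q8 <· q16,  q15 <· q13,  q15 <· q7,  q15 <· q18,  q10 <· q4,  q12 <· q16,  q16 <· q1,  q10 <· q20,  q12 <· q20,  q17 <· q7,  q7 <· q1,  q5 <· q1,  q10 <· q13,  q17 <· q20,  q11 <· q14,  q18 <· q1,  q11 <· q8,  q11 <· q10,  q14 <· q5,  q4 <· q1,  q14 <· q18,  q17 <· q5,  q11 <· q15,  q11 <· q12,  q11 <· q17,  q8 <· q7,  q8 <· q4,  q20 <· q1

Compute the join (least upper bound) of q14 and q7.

q1

Common upper bounds of {q14, q7}: q1.
The least among these is q1.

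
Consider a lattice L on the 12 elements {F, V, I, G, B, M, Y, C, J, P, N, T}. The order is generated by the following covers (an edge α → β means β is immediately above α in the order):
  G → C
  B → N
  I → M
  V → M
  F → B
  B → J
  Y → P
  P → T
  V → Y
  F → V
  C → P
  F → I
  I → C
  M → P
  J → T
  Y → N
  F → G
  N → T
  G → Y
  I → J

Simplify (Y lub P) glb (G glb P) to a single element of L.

Y ∨ P = P
G ∧ P = G
P ∧ G = G

G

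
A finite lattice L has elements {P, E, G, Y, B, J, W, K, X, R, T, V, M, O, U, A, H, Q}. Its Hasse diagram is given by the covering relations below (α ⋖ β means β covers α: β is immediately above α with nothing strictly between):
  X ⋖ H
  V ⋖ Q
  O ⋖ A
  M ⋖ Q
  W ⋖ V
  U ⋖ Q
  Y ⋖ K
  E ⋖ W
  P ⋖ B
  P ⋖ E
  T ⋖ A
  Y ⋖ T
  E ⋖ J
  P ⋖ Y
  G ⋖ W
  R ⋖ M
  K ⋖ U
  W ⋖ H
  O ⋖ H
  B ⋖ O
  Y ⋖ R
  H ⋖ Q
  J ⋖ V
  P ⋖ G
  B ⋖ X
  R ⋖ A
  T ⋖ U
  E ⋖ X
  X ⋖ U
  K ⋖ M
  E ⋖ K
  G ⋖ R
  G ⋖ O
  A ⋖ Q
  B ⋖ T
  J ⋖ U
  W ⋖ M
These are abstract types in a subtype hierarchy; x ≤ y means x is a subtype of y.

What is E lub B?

X

Common upper bounds of {E, B}: H, Q, U, X.
The least among these is X.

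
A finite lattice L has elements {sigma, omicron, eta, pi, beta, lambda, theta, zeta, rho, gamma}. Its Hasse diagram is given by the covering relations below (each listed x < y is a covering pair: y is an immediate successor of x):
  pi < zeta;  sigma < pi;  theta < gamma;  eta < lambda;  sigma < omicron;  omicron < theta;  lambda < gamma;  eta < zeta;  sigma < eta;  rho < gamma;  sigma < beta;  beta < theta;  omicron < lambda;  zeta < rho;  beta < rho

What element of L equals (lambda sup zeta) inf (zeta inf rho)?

zeta

lambda ∨ zeta = gamma
zeta ∧ rho = zeta
gamma ∧ zeta = zeta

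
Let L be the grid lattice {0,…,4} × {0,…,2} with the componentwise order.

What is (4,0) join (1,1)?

(4,1)

In a product of chains, the join is componentwise max, giving (4,1).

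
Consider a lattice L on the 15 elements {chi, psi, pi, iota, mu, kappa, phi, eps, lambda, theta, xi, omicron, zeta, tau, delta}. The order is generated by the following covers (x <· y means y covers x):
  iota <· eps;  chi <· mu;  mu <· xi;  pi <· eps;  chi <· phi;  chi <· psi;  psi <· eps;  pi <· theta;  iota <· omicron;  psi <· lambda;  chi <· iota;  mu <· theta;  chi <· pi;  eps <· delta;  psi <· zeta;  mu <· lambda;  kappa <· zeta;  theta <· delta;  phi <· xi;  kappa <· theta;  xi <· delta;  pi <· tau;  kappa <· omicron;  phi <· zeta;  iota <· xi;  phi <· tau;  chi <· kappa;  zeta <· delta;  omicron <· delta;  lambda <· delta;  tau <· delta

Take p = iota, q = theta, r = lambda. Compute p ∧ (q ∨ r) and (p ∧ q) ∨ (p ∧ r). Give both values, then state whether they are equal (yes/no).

q ∨ r = delta, so p ∧ (q ∨ r) = iota ∧ delta = iota.
p ∧ q = chi and p ∧ r = chi, so (p ∧ q) ∨ (p ∧ r) = chi ∨ chi = chi.
Equal: no.

iota; chi; no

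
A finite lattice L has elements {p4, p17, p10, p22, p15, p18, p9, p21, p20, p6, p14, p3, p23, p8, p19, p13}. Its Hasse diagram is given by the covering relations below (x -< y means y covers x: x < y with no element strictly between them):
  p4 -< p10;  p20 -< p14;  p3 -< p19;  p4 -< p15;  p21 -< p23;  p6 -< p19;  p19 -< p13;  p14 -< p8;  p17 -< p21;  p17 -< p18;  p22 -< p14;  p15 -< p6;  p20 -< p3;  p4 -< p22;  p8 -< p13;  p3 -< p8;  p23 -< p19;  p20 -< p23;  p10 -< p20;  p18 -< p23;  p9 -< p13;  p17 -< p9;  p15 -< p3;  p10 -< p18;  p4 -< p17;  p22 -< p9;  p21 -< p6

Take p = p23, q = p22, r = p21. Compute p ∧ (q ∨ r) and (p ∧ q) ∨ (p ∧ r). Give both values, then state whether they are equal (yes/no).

q ∨ r = p13, so p ∧ (q ∨ r) = p23 ∧ p13 = p23.
p ∧ q = p4 and p ∧ r = p21, so (p ∧ q) ∨ (p ∧ r) = p4 ∨ p21 = p21.
Equal: no.

p23; p21; no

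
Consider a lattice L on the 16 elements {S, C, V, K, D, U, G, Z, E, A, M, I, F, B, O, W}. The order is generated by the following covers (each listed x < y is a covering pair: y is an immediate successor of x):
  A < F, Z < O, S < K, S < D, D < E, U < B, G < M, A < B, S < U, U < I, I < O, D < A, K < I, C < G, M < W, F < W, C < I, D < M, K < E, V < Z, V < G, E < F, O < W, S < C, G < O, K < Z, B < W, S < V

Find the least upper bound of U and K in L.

Common upper bounds of {U, K}: I, O, W.
The least among these is I.

I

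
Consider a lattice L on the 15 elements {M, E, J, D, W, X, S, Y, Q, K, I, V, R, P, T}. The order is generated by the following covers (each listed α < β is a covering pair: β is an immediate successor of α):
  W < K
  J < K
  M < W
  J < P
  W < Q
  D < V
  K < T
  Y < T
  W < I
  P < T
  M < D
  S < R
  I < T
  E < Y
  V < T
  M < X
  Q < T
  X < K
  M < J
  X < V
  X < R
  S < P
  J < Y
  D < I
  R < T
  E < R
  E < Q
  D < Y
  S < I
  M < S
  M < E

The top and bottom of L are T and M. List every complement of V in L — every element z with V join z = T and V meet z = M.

E, J, P, Q, S, W

Need z with V ∨ z = T and V ∧ z = M.
Checking each element gives: E, J, P, Q, S, W.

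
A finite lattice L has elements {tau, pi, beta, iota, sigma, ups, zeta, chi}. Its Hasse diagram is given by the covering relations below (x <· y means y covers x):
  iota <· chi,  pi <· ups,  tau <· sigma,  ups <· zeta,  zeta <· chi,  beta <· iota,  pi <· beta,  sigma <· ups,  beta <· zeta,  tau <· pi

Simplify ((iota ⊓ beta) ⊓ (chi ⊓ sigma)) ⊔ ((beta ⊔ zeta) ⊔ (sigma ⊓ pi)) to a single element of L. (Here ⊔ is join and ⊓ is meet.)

zeta

iota ∧ beta = beta
chi ∧ sigma = sigma
beta ∧ sigma = tau
beta ∨ zeta = zeta
sigma ∧ pi = tau
zeta ∨ tau = zeta
tau ∨ zeta = zeta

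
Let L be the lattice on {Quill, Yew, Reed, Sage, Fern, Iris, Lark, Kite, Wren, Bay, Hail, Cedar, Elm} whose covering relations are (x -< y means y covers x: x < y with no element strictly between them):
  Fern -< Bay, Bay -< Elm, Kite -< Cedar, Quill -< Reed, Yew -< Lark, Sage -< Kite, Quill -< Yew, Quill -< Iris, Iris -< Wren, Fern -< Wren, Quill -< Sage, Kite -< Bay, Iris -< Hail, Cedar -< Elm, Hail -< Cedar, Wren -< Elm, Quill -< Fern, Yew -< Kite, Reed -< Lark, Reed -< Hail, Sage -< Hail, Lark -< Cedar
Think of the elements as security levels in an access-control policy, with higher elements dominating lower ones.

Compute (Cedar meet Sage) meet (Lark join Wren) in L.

Cedar ∧ Sage = Sage
Lark ∨ Wren = Elm
Sage ∧ Elm = Sage

Sage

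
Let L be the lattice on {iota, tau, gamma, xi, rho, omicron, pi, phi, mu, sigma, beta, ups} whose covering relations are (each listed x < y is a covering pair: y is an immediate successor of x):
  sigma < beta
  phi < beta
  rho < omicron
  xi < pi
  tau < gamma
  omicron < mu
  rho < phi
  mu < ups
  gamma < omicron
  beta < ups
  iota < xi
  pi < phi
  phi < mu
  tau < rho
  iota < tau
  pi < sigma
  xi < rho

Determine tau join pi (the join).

phi

Common upper bounds of {tau, pi}: beta, mu, phi, ups.
The least among these is phi.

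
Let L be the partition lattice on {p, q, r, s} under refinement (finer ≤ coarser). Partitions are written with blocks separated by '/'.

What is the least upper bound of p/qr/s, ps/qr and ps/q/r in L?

The join of p/qr/s, ps/qr, ps/q/r merges any blocks that overlap across the partitions, giving ps/qr.

ps/qr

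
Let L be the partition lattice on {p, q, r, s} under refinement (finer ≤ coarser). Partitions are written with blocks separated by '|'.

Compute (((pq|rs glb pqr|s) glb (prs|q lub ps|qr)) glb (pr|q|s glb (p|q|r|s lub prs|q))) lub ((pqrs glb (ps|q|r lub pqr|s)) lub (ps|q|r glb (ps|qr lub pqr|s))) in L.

pq|rs ∧ pqr|s = pq|r|s
prs|q ∨ ps|qr = pqrs
pq|r|s ∧ pqrs = pq|r|s
p|q|r|s ∨ prs|q = prs|q
pr|q|s ∧ prs|q = pr|q|s
pq|r|s ∧ pr|q|s = p|q|r|s
ps|q|r ∨ pqr|s = pqrs
pqrs ∧ pqrs = pqrs
ps|qr ∨ pqr|s = pqrs
ps|q|r ∧ pqrs = ps|q|r
pqrs ∨ ps|q|r = pqrs
p|q|r|s ∨ pqrs = pqrs

pqrs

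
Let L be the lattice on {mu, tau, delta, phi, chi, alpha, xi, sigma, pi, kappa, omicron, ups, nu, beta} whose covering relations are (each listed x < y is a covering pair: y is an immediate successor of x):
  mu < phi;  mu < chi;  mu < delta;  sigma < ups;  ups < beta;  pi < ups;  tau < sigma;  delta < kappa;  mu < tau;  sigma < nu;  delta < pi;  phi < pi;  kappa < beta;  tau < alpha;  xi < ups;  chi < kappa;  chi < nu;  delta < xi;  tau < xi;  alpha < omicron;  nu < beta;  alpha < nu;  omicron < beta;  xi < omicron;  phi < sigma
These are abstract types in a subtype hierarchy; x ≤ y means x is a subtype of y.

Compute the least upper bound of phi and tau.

Common upper bounds of {phi, tau}: beta, nu, sigma, ups.
The least among these is sigma.

sigma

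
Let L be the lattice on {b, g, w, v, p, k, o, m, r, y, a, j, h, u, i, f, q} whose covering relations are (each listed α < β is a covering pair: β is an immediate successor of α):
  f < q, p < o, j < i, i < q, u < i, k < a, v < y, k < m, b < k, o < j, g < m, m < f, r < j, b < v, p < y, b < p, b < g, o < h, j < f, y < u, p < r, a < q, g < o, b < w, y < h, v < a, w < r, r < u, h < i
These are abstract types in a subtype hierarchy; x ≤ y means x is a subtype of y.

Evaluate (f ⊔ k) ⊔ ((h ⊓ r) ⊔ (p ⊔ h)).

f ∨ k = f
h ∧ r = p
p ∨ h = h
p ∨ h = h
f ∨ h = q

q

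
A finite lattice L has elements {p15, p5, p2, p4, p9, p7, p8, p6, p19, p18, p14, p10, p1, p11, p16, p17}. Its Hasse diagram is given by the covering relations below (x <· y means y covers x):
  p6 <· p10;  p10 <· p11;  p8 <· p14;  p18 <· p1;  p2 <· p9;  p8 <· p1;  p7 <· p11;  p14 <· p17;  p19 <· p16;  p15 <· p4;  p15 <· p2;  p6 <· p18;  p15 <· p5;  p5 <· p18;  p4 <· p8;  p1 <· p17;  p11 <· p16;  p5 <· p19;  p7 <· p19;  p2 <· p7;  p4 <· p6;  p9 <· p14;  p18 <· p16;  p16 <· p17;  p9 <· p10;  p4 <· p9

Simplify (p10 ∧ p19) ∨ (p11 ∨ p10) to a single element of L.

p10 ∧ p19 = p2
p11 ∨ p10 = p11
p2 ∨ p11 = p11

p11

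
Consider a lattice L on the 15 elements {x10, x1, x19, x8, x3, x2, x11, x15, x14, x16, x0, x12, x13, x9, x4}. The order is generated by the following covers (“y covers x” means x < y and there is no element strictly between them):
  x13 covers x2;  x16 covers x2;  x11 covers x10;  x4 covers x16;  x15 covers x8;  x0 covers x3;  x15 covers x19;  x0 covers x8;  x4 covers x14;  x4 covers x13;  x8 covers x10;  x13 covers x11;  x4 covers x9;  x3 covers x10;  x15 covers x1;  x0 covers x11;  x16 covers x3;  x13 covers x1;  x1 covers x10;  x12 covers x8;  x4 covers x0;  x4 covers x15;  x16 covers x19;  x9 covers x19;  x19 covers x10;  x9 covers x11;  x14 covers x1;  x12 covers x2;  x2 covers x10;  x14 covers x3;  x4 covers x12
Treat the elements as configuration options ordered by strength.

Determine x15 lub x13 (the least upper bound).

Common upper bounds of {x15, x13}: x4.
The least among these is x4.

x4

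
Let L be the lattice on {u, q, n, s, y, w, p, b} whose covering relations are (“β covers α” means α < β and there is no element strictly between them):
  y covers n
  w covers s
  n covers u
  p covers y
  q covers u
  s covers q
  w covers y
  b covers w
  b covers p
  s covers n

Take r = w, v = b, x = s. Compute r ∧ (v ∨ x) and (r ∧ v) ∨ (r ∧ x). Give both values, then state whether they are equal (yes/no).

w; w; yes

v ∨ x = b, so r ∧ (v ∨ x) = w ∧ b = w.
r ∧ v = w and r ∧ x = s, so (r ∧ v) ∨ (r ∧ x) = w ∨ s = w.
Equal: yes.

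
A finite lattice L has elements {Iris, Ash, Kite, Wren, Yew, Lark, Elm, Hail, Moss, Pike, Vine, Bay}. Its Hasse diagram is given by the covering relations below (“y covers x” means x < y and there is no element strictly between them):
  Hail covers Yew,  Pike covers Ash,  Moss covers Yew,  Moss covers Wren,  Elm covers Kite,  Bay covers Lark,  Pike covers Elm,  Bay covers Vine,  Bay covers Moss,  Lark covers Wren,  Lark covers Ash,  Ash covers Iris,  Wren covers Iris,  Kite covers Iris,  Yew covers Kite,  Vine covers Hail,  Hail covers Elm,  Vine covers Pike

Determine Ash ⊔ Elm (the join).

Pike

Common upper bounds of {Ash, Elm}: Bay, Pike, Vine.
The least among these is Pike.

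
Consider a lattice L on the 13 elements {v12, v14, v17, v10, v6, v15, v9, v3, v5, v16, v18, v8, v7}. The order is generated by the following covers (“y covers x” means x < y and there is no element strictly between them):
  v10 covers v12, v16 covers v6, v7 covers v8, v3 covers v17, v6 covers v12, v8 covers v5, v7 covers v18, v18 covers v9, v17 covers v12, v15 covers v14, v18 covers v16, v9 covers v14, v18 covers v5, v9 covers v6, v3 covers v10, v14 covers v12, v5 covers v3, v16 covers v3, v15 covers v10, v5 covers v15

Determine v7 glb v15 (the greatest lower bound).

Common lower bounds of {v7, v15}: v10, v12, v14, v15.
The greatest among these is v15.

v15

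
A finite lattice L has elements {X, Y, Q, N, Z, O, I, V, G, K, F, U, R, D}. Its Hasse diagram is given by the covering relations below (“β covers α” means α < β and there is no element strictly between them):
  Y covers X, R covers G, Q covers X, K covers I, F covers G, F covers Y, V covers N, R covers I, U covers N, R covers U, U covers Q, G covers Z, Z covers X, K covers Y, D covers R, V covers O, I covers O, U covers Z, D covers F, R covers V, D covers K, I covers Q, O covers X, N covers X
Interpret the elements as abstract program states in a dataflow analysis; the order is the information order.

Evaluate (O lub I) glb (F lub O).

I

O ∨ I = I
F ∨ O = D
I ∧ D = I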